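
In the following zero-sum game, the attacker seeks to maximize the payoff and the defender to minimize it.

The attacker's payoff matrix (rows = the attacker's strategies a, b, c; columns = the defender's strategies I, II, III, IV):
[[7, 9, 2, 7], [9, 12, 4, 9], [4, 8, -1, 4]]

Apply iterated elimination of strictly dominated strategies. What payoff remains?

4

Column I is strictly dominated by III for the defender (2<7, 4<9, -1<4); eliminate I.
Row a is strictly dominated by row b (12>9, 4>2, 9>7); eliminate a.
Row c is strictly dominated by row b (12>8, 4>-1, 9>4); eliminate c.
Column II is strictly dominated by III for the defender (4<12); eliminate II.
Column IV is strictly dominated by III for the defender (4<9); eliminate IV.
Only (b, III) remains, with payoff 4.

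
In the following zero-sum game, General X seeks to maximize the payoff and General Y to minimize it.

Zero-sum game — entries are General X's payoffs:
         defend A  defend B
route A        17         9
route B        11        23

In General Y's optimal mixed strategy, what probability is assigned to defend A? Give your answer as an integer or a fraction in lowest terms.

7/10

Row minima are 9 and 11, so General X's maximin is 11; column maxima are 17 and 23, so General Y's minimax is 17. These differ, so the equilibrium is in mixed strategies.
Let General Y play defend A with probability q. General X is indifferent when 17q + 9(1−q) = 11q + 23(1−q), giving q = 7/10.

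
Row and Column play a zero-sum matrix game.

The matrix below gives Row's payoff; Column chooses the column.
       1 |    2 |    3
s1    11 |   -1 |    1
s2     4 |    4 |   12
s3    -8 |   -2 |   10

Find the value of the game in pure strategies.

4

Row minima: -1, 4, -8 → Row's maximin is 4.
Column maxima: 11, 4, 12 → Column's minimax is 4.
They coincide at (s2, 2), so the value is 4.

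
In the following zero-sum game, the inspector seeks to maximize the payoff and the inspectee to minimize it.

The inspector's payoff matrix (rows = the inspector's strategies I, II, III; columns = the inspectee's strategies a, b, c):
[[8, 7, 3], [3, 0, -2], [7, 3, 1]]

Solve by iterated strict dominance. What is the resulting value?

Row II is strictly dominated by row I (8>3, 7>0, 3>-2); eliminate II.
Column a is strictly dominated by b for the inspectee (7<8, 3<7); eliminate a.
Column b is strictly dominated by c for the inspectee (3<7, 1<3); eliminate b.
Row III is strictly dominated by row I (3>1); eliminate III.
Only (I, c) remains, with payoff 3.

3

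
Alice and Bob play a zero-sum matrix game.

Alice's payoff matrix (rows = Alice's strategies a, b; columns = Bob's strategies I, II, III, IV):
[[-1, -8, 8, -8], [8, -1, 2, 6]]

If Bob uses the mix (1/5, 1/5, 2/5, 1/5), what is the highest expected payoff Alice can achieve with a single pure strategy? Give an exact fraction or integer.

a: (-1)·(1/5) + (-8)·(1/5) + (8)·(2/5) + (-8)·(1/5) = -1/5.
b: (8)·(1/5) + (-1)·(1/5) + (2)·(2/5) + (6)·(1/5) = 17/5.
The best pure response is b with expected payoff 17/5.

17/5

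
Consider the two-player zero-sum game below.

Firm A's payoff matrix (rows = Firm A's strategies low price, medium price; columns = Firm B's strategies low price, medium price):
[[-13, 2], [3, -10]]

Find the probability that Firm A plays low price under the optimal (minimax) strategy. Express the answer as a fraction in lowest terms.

13/28

Row minima are -13 and -10, so Firm A's maximin is -10; column maxima are 3 and 2, so Firm B's minimax is 2. These differ, so the equilibrium is in mixed strategies.
Let Firm A play low price with probability p. Firm B is indifferent when −13p + 3(1−p) = 2p − 10(1−p), giving p = 13/28.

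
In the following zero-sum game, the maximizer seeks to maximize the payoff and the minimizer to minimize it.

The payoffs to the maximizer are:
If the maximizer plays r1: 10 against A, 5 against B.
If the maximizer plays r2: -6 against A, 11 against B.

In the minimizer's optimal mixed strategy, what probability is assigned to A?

Row minima are 5 and -6, so the maximizer's maximin is 5; column maxima are 10 and 11, so the minimizer's minimax is 10. These differ, so the equilibrium is in mixed strategies.
Let the minimizer play A with probability q. The maximizer is indifferent when 10q + 5(1−q) = −6q + 11(1−q), giving q = 3/11.

3/11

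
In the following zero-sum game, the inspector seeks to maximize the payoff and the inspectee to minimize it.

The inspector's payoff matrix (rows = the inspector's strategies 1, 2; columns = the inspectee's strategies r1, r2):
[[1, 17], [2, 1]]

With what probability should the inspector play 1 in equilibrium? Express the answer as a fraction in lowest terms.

Row minima are 1 and 1, so the inspector's maximin is 1; column maxima are 2 and 17, so the inspectee's minimax is 2. These differ, so the equilibrium is in mixed strategies.
Let the inspector play 1 with probability p. The inspectee is indifferent when p + 2(1−p) = 17p + (1−p), giving p = 1/17.

1/17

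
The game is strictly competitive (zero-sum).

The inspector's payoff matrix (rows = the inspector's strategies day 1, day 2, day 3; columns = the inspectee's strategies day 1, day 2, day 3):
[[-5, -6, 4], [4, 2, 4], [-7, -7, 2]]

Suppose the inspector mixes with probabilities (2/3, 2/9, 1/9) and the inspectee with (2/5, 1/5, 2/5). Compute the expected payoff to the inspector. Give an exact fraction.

Against (2/5, 1/5, 2/5), each row's expected payoff is day 1: -8/5; day 2: 18/5; day 3: -17/5.
Taking the (2/3, 2/9, 1/9)-weighted average: (2/3)·(-8/5) + (2/9)·(18/5) + (1/9)·(-17/5) = -29/45.

-29/45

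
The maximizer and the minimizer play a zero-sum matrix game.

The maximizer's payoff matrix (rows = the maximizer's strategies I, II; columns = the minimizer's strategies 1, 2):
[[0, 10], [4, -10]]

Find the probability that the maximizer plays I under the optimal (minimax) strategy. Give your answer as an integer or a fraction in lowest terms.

Row minima are 0 and -10, so the maximizer's maximin is 0; column maxima are 4 and 10, so the minimizer's minimax is 4. These differ, so the equilibrium is in mixed strategies.
Let the maximizer play I with probability p. The minimizer is indifferent when 4(1−p) = 10p − 10(1−p), giving p = 7/12.

7/12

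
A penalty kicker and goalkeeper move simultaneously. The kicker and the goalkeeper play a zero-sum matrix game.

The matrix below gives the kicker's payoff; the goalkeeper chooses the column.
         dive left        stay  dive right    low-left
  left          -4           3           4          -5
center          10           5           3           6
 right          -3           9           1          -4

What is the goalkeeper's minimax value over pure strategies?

The worst case (largest entry) in each column is dive left: 10, stay: 9, dive right: 4, low-left: 6.
The best (smallest) of these is 4.

4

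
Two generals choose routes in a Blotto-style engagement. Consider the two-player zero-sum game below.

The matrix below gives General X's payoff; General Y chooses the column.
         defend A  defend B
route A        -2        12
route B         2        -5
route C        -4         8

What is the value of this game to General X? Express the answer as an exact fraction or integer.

2/3

Row route C is strictly dominated by row route A, so General X never plays it.
The remaining 2×2 game on (route A, route B) × (defend A, defend B) has no saddle point. Let General X play route A with probability p; indifference gives −2p + 2(1−p) = 12p − 5(1−p), so p = 1/3.
Similarly General Y's optimal q on defend A is 17/21, and the value is -2·(17/21) + (12)·(4/21) = 2/3.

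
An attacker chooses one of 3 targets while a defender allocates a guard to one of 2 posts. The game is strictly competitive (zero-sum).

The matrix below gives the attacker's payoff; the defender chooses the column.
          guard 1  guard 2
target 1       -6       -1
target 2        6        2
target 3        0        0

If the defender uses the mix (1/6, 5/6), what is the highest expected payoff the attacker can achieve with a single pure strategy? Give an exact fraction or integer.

target 1: (-6)·(1/6) + (-1)·(5/6) = -11/6.
target 2: (6)·(1/6) + (2)·(5/6) = 8/3.
target 3: (0)·(1/6) + (0)·(5/6) = 0.
The best pure response is target 2 with expected payoff 8/3.

8/3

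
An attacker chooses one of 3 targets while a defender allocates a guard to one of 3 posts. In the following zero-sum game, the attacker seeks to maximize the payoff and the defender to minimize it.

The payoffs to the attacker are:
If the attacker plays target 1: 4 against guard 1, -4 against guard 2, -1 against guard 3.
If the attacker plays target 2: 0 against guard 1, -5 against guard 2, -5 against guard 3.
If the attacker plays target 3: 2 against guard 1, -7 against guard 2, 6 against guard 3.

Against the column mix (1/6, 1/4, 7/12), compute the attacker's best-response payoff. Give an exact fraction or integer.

target 1: (4)·(1/6) + (-4)·(1/4) + (-1)·(7/12) = -11/12.
target 2: (0)·(1/6) + (-5)·(1/4) + (-5)·(7/12) = -25/6.
target 3: (2)·(1/6) + (-7)·(1/4) + (6)·(7/12) = 25/12.
The best pure response is target 3 with expected payoff 25/12.

25/12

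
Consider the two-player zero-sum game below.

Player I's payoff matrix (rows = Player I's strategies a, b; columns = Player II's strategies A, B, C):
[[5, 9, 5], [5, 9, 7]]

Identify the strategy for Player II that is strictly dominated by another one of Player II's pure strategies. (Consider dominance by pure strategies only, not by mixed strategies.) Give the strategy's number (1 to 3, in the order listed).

Player II prefers columns that give Player I less. Compare B with A: 5 < 9, 5 < 9.
So A strictly dominates B for Player II; B is strictly dominated.

2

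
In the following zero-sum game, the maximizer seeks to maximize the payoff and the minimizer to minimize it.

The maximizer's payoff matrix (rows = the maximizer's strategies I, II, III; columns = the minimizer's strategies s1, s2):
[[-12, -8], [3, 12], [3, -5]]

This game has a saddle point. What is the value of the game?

Row minima: -12, 3, -5 → the maximizer's maximin is 3.
Column maxima: 3, 12 → the minimizer's minimax is 3.
They coincide at (II, s1), so the value is 3.

3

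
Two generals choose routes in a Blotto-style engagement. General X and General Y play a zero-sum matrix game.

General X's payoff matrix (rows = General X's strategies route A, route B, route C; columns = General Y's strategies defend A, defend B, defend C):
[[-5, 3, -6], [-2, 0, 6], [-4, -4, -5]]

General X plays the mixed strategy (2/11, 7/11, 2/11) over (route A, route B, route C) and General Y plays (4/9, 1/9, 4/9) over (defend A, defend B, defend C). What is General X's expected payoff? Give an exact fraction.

Against (4/9, 1/9, 4/9), each row's expected payoff is route A: -41/9; route B: 16/9; route C: -40/9.
Taking the (2/11, 7/11, 2/11)-weighted average: (2/11)·(-41/9) + (7/11)·(16/9) + (2/11)·(-40/9) = -50/99.

-50/99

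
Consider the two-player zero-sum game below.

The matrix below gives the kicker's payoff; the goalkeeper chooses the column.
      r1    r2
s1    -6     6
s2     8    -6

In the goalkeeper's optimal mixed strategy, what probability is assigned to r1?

6/13

Row minima are -6 and -6, so the kicker's maximin is -6; column maxima are 8 and 6, so the goalkeeper's minimax is 6. These differ, so the equilibrium is in mixed strategies.
Let the goalkeeper play r1 with probability q. The kicker is indifferent when −6q + 6(1−q) = 8q − 6(1−q), giving q = 6/13.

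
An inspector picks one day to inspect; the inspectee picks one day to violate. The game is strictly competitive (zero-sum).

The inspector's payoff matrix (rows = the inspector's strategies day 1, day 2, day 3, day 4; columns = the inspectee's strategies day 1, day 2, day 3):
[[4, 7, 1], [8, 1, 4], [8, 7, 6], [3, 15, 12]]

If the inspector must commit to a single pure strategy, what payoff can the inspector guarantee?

The worst-case payoff for each row is day 1: 1, day 2: 1, day 3: 6, day 4: 3.
The best of these is 6.

6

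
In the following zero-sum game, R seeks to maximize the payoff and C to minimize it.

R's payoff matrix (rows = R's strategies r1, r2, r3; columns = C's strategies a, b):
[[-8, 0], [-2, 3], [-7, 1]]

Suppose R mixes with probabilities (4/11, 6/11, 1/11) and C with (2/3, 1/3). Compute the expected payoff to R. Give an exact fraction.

Against (2/3, 1/3), each row's expected payoff is r1: -16/3; r2: -1/3; r3: -13/3.
Taking the (4/11, 6/11, 1/11)-weighted average: (4/11)·(-16/3) + (6/11)·(-1/3) + (1/11)·(-13/3) = -83/33.

-83/33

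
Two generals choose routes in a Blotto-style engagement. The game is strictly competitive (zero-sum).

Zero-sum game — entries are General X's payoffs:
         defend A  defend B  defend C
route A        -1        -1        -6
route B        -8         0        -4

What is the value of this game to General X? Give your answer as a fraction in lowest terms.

-44/9

Column defend B is strictly dominated by defend C for General Y (it gives General X more in every row).
The remaining 2×2 game on (route A, route B) × (defend A, defend C) has no saddle point. Let General X play route A with probability p; indifference gives −p − 8(1−p) = −6p − 4(1−p), so p = 4/9.
Similarly General Y's optimal q on defend A is 2/9, and the value is -1·(2/9) + (-6)·(7/9) = -44/9.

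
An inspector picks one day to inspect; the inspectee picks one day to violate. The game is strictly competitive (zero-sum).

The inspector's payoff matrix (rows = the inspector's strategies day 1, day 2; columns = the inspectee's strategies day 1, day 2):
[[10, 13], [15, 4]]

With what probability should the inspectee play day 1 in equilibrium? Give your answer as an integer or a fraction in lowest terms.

9/14

Row minima are 10 and 4, so the inspector's maximin is 10; column maxima are 15 and 13, so the inspectee's minimax is 13. These differ, so the equilibrium is in mixed strategies.
Let the inspectee play day 1 with probability q. The inspector is indifferent when 10q + 13(1−q) = 15q + 4(1−q), giving q = 9/14.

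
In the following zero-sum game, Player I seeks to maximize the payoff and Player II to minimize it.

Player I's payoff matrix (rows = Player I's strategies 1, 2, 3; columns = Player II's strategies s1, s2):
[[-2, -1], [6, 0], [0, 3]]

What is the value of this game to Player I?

2

Row 1 is strictly dominated by row 3, so Player I never plays it.
The remaining 2×2 game on (2, 3) × (s1, s2) has no saddle point. Let Player I play 2 with probability p; indifference gives 6p = 3(1−p), so p = 1/3.
Similarly Player II's optimal q on s1 is 1/3, and the value is 6·(1/3) + (0)·(2/3) = 2.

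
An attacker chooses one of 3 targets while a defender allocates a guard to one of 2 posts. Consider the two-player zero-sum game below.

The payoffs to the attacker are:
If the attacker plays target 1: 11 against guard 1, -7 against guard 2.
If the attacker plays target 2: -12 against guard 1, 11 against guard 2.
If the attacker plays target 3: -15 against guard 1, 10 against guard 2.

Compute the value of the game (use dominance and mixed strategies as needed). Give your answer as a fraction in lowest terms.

37/41

Row target 3 is strictly dominated by row target 2, so the attacker never plays it.
The remaining 2×2 game on (target 1, target 2) × (guard 1, guard 2) has no saddle point. Let the attacker play target 1 with probability p; indifference gives 11p − 12(1−p) = −7p + 11(1−p), so p = 23/41.
Similarly the defender's optimal q on guard 1 is 18/41, and the value is 11·(18/41) + (-7)·(23/41) = 37/41.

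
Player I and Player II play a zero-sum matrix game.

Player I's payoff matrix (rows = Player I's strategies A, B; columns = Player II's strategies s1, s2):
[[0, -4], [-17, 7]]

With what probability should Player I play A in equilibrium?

6/7

Row minima are -4 and -17, so Player I's maximin is -4; column maxima are 0 and 7, so Player II's minimax is 0. These differ, so the equilibrium is in mixed strategies.
Let Player I play A with probability p. Player II is indifferent when −17(1−p) = −4p + 7(1−p), giving p = 6/7.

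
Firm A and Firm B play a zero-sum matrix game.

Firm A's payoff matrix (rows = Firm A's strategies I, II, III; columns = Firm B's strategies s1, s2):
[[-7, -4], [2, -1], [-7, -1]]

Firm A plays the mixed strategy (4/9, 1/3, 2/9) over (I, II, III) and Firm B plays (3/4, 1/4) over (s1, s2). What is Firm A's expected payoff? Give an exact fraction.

Against (3/4, 1/4), each row's expected payoff is I: -25/4; II: 5/4; III: -11/2.
Taking the (4/9, 1/3, 2/9)-weighted average: (4/9)·(-25/4) + (1/3)·(5/4) + (2/9)·(-11/2) = -43/12.

-43/12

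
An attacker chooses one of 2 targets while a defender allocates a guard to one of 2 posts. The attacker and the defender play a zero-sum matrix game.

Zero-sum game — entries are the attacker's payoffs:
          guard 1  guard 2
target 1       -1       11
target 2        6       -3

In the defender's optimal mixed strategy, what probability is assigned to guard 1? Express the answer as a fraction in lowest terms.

2/3

Row minima are -1 and -3, so the attacker's maximin is -1; column maxima are 6 and 11, so the defender's minimax is 6. These differ, so the equilibrium is in mixed strategies.
Let the defender play guard 1 with probability q. The attacker is indifferent when −q + 11(1−q) = 6q − 3(1−q), giving q = 2/3.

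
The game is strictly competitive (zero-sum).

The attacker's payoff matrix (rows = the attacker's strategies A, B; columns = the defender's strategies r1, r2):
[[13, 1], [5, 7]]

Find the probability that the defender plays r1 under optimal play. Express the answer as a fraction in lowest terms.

Row minima are 1 and 5, so the attacker's maximin is 5; column maxima are 13 and 7, so the defender's minimax is 7. These differ, so the equilibrium is in mixed strategies.
Let the defender play r1 with probability q. The attacker is indifferent when 13q + (1−q) = 5q + 7(1−q), giving q = 3/7.

3/7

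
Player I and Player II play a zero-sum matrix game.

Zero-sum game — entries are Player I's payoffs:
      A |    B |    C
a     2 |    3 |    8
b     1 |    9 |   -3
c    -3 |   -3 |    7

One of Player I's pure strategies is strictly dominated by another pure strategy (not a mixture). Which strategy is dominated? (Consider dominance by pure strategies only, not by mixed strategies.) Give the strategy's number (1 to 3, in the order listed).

3

Compare c with a: 2 > -3, 3 > -3, 8 > 7.
So a strictly dominates c for Player I; c is strictly dominated.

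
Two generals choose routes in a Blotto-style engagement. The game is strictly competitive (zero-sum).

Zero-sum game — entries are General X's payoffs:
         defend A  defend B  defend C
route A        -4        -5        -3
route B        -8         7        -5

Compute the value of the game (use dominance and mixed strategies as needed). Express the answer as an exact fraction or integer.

-17/4

Column defend C is strictly dominated by defend A for General Y (it gives General X more in every row).
The remaining 2×2 game on (route A, route B) × (defend A, defend B) has no saddle point. Let General X play route A with probability p; indifference gives −4p − 8(1−p) = −5p + 7(1−p), so p = 15/16.
Similarly General Y's optimal q on defend A is 3/4, and the value is -4·(3/4) + (-5)·(1/4) = -17/4.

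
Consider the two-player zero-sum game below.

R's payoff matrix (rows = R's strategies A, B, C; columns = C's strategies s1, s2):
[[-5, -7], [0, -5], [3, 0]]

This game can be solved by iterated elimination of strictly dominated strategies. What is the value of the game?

Column s1 is strictly dominated by s2 for C (-7<-5, -5<0, 0<3); eliminate s1.
Row A is strictly dominated by row B (-5>-7); eliminate A.
Row B is strictly dominated by row C (0>-5); eliminate B.
Only (C, s2) remains, with payoff 0.

0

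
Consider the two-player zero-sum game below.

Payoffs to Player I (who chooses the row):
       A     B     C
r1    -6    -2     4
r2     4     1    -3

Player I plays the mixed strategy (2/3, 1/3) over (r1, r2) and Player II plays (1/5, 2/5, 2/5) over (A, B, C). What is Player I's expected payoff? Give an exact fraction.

Against (1/5, 2/5, 2/5), each row's expected payoff is r1: -2/5; r2: 0.
Taking the (2/3, 1/3)-weighted average: (2/3)·(-2/5) + (1/3)·(0) = -4/15.

-4/15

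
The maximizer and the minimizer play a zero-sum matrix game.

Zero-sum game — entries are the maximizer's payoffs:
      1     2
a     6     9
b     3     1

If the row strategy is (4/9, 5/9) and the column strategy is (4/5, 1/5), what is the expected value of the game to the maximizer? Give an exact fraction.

197/45

Against (4/5, 1/5), each row's expected payoff is a: 33/5; b: 13/5.
Taking the (4/9, 5/9)-weighted average: (4/9)·(33/5) + (5/9)·(13/5) = 197/45.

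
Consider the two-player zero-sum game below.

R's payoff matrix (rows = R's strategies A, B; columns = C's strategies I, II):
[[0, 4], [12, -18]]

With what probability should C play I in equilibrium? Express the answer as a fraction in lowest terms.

Row minima are 0 and -18, so R's maximin is 0; column maxima are 12 and 4, so C's minimax is 4. These differ, so the equilibrium is in mixed strategies.
Let C play I with probability q. R is indifferent when 4(1−q) = 12q − 18(1−q), giving q = 11/17.

11/17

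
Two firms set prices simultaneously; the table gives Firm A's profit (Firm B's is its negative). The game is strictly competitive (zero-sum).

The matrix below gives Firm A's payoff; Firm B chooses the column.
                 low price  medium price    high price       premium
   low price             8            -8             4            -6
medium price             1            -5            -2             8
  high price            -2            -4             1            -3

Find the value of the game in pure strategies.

Row minima: -8, -5, -4 → Firm A's maximin is -4.
Column maxima: 8, -4, 4, 8 → Firm B's minimax is -4.
They coincide at (high price, medium price), so the value is -4.

-4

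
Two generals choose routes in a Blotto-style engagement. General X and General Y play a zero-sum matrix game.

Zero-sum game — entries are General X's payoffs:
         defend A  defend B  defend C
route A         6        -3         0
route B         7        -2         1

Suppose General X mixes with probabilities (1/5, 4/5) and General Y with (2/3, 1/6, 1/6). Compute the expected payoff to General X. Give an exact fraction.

43/10

Against (2/3, 1/6, 1/6), each row's expected payoff is route A: 7/2; route B: 9/2.
Taking the (1/5, 4/5)-weighted average: (1/5)·(7/2) + (4/5)·(9/2) = 43/10.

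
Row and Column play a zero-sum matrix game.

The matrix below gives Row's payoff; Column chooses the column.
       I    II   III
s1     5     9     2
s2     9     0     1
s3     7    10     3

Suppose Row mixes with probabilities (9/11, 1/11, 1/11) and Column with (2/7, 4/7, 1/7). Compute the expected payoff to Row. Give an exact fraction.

Against (2/7, 4/7, 1/7), each row's expected payoff is s1: 48/7; s2: 19/7; s3: 57/7.
Taking the (9/11, 1/11, 1/11)-weighted average: (9/11)·(48/7) + (1/11)·(19/7) + (1/11)·(57/7) = 508/77.

508/77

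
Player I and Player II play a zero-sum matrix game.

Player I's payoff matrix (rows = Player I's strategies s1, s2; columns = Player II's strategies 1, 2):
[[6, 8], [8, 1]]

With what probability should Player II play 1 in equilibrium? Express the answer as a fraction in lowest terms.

Row minima are 6 and 1, so Player I's maximin is 6; column maxima are 8 and 8, so Player II's minimax is 8. These differ, so the equilibrium is in mixed strategies.
Let Player II play 1 with probability q. Player I is indifferent when 6q + 8(1−q) = 8q + (1−q), giving q = 7/9.

7/9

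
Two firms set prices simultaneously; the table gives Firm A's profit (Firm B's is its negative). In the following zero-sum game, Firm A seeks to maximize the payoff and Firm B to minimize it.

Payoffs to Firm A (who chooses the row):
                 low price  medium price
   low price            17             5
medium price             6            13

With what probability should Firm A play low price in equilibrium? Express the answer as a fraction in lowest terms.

Row minima are 5 and 6, so Firm A's maximin is 6; column maxima are 17 and 13, so Firm B's minimax is 13. These differ, so the equilibrium is in mixed strategies.
Let Firm A play low price with probability p. Firm B is indifferent when 17p + 6(1−p) = 5p + 13(1−p), giving p = 7/19.

7/19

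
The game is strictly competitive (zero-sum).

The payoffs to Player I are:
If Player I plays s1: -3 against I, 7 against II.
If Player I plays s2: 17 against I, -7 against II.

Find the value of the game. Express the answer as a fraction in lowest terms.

49/17

Row minima are -3 and -7, so Player I's maximin is -3; column maxima are 17 and 7, so Player II's minimax is 7. These differ, so the equilibrium is in mixed strategies.
Let Player I play s1 with probability p. Player II is indifferent when −3p + 17(1−p) = 7p − 7(1−p), giving p = 12/17.
Let Player II play I with probability q. Player I is indifferent when −3q + 7(1−q) = 17q − 7(1−q), giving q = 7/17.
The value is -3·(7/17) + (7)·(10/17) = 49/17.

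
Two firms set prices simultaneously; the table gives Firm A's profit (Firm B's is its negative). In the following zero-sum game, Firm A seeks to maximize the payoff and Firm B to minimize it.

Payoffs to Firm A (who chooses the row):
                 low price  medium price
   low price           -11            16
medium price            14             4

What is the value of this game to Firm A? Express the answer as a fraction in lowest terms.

Row minima are -11 and 4, so Firm A's maximin is 4; column maxima are 14 and 16, so Firm B's minimax is 14. These differ, so the equilibrium is in mixed strategies.
Let Firm A play low price with probability p. Firm B is indifferent when −11p + 14(1−p) = 16p + 4(1−p), giving p = 10/37.
Let Firm B play low price with probability q. Firm A is indifferent when −11q + 16(1−q) = 14q + 4(1−q), giving q = 12/37.
The value is -11·(12/37) + (16)·(25/37) = 268/37.

268/37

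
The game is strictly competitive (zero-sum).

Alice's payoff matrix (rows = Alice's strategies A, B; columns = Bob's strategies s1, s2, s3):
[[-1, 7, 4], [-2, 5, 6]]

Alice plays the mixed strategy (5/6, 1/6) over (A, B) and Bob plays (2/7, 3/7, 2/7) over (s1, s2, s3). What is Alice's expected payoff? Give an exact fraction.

79/21

Against (2/7, 3/7, 2/7), each row's expected payoff is A: 27/7; B: 23/7.
Taking the (5/6, 1/6)-weighted average: (5/6)·(27/7) + (1/6)·(23/7) = 79/21.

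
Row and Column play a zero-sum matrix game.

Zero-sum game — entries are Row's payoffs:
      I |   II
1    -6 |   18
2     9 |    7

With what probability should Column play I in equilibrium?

Row minima are -6 and 7, so Row's maximin is 7; column maxima are 9 and 18, so Column's minimax is 9. These differ, so the equilibrium is in mixed strategies.
Let Column play I with probability q. Row is indifferent when −6q + 18(1−q) = 9q + 7(1−q), giving q = 11/26.

11/26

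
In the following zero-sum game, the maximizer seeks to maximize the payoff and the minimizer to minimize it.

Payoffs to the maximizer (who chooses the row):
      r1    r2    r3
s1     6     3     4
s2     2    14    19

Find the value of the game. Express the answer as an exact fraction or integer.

26/5

Column r3 is strictly dominated by r2 for the minimizer (it gives the maximizer more in every row).
The remaining 2×2 game on (s1, s2) × (r1, r2) has no saddle point. Let the maximizer play s1 with probability p; indifference gives 6p + 2(1−p) = 3p + 14(1−p), so p = 4/5.
Similarly the minimizer's optimal q on r1 is 11/15, and the value is 6·(11/15) + (3)·(4/15) = 26/5.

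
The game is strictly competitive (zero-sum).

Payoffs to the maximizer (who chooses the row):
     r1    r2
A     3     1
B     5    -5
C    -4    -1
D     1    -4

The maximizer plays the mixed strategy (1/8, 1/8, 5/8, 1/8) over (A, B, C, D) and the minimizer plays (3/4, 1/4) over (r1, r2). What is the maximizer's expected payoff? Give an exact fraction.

Against (3/4, 1/4), each row's expected payoff is A: 5/2; B: 5/2; C: -13/4; D: -1/4.
Taking the (1/8, 1/8, 5/8, 1/8)-weighted average: (1/8)·(5/2) + (1/8)·(5/2) + (5/8)·(-13/4) + (1/8)·(-1/4) = -23/16.

-23/16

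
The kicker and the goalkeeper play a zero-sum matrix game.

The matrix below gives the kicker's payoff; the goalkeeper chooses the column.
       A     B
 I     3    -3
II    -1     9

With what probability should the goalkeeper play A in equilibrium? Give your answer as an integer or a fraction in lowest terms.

Row minima are -3 and -1, so the kicker's maximin is -1; column maxima are 3 and 9, so the goalkeeper's minimax is 3. These differ, so the equilibrium is in mixed strategies.
Let the goalkeeper play A with probability q. The kicker is indifferent when 3q − 3(1−q) = −q + 9(1−q), giving q = 3/4.

3/4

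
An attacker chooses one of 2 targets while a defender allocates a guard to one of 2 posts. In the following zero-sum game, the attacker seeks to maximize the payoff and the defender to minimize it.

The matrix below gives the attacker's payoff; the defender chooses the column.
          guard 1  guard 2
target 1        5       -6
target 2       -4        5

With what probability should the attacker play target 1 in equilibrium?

9/20

Row minima are -6 and -4, so the attacker's maximin is -4; column maxima are 5 and 5, so the defender's minimax is 5. These differ, so the equilibrium is in mixed strategies.
Let the attacker play target 1 with probability p. The defender is indifferent when 5p − 4(1−p) = −6p + 5(1−p), giving p = 9/20.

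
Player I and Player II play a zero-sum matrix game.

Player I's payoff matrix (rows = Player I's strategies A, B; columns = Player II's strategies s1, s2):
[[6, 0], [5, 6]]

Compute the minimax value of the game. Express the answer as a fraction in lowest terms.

Row minima are 0 and 5, so Player I's maximin is 5; column maxima are 6 and 6, so Player II's minimax is 6. These differ, so the equilibrium is in mixed strategies.
Let Player I play A with probability p. Player II is indifferent when 6p + 5(1−p) = 6(1−p), giving p = 1/7.
Let Player II play s1 with probability q. Player I is indifferent when 6q = 5q + 6(1−q), giving q = 6/7.
The value is 6·(6/7) + (0)·(1/7) = 36/7.

36/7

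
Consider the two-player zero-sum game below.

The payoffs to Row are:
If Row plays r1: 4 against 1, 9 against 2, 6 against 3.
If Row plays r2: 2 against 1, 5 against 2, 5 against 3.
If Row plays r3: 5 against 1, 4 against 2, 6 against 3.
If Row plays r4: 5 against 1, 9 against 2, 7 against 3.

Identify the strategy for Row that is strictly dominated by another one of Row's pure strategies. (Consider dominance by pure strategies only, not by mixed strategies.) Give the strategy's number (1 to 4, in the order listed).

2

Compare r2 with r1: 4 > 2, 9 > 5, 6 > 5.
So r1 strictly dominates r2 for Row; r2 is strictly dominated.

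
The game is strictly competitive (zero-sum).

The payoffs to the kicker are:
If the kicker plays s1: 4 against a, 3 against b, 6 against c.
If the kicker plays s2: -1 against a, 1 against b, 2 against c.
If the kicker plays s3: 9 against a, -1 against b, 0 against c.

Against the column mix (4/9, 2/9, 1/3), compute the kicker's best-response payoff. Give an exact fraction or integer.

40/9

s1: (4)·(4/9) + (3)·(2/9) + (6)·(1/3) = 40/9.
s2: (-1)·(4/9) + (1)·(2/9) + (2)·(1/3) = 4/9.
s3: (9)·(4/9) + (-1)·(2/9) + (0)·(1/3) = 34/9.
The best pure response is s1 with expected payoff 40/9.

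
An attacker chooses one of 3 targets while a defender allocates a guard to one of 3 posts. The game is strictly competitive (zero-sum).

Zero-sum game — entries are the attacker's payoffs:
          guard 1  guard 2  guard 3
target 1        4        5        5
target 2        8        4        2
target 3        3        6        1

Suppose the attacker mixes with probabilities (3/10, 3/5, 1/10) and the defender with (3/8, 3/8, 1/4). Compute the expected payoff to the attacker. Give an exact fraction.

19/4

Against (3/8, 3/8, 1/4), each row's expected payoff is target 1: 37/8; target 2: 5; target 3: 29/8.
Taking the (3/10, 3/5, 1/10)-weighted average: (3/10)·(37/8) + (3/5)·(5) + (1/10)·(29/8) = 19/4.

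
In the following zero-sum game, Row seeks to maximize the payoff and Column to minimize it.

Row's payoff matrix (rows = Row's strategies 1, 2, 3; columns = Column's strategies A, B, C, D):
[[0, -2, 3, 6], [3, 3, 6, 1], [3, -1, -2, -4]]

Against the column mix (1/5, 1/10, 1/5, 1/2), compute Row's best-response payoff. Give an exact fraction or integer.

1: (0)·(1/5) + (-2)·(1/10) + (3)·(1/5) + (6)·(1/2) = 17/5.
2: (3)·(1/5) + (3)·(1/10) + (6)·(1/5) + (1)·(1/2) = 13/5.
3: (3)·(1/5) + (-1)·(1/10) + (-2)·(1/5) + (-4)·(1/2) = -19/10.
The best pure response is 1 with expected payoff 17/5.

17/5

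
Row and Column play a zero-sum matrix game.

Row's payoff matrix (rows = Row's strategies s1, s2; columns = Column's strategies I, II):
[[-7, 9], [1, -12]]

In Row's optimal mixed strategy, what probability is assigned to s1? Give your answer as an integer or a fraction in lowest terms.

13/29

Row minima are -7 and -12, so Row's maximin is -7; column maxima are 1 and 9, so Column's minimax is 1. These differ, so the equilibrium is in mixed strategies.
Let Row play s1 with probability p. Column is indifferent when −7p + (1−p) = 9p − 12(1−p), giving p = 13/29.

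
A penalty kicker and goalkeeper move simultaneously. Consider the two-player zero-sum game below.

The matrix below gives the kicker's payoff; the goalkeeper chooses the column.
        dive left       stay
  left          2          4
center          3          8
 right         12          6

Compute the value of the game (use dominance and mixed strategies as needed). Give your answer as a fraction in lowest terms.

78/11

Row left is strictly dominated by row center, so the kicker never plays it.
The remaining 2×2 game on (center, right) × (dive left, stay) has no saddle point. Let the kicker play center with probability p; indifference gives 3p + 12(1−p) = 8p + 6(1−p), so p = 6/11.
Similarly the goalkeeper's optimal q on dive left is 2/11, and the value is 3·(2/11) + (8)·(9/11) = 78/11.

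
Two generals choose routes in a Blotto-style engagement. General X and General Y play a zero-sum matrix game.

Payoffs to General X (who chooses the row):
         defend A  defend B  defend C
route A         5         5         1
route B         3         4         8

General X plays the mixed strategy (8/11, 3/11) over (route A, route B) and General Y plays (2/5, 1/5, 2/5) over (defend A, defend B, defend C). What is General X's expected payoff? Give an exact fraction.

Against (2/5, 1/5, 2/5), each row's expected payoff is route A: 17/5; route B: 26/5.
Taking the (8/11, 3/11)-weighted average: (8/11)·(17/5) + (3/11)·(26/5) = 214/55.

214/55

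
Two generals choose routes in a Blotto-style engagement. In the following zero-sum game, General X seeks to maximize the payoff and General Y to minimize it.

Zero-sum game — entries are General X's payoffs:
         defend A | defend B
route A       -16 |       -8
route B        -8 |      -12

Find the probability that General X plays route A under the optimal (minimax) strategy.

1/3

Row minima are -16 and -12, so General X's maximin is -12; column maxima are -8 and -8, so General Y's minimax is -8. These differ, so the equilibrium is in mixed strategies.
Let General X play route A with probability p. General Y is indifferent when −16p − 8(1−p) = −8p − 12(1−p), giving p = 1/3.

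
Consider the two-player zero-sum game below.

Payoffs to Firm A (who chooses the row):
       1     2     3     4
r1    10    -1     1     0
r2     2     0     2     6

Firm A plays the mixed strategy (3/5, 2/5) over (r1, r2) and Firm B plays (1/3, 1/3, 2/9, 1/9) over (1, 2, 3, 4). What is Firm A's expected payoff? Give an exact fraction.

119/45

Against (1/3, 1/3, 2/9, 1/9), each row's expected payoff is r1: 29/9; r2: 16/9.
Taking the (3/5, 2/5)-weighted average: (3/5)·(29/9) + (2/5)·(16/9) = 119/45.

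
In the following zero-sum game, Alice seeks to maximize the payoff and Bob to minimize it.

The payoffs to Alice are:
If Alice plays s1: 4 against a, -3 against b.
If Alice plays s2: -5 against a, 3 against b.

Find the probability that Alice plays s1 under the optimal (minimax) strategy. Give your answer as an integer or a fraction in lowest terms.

8/15

Row minima are -3 and -5, so Alice's maximin is -3; column maxima are 4 and 3, so Bob's minimax is 3. These differ, so the equilibrium is in mixed strategies.
Let Alice play s1 with probability p. Bob is indifferent when 4p − 5(1−p) = −3p + 3(1−p), giving p = 8/15.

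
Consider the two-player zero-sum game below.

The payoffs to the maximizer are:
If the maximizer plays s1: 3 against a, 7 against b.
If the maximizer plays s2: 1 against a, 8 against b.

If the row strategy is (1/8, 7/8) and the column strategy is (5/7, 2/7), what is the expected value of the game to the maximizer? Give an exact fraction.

22/7

Against (5/7, 2/7), each row's expected payoff is s1: 29/7; s2: 3.
Taking the (1/8, 7/8)-weighted average: (1/8)·(29/7) + (7/8)·(3) = 22/7.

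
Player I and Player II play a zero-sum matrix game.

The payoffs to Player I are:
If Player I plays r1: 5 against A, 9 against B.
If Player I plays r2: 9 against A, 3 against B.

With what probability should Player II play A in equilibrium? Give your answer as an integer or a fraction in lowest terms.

3/5

Row minima are 5 and 3, so Player I's maximin is 5; column maxima are 9 and 9, so Player II's minimax is 9. These differ, so the equilibrium is in mixed strategies.
Let Player II play A with probability q. Player I is indifferent when 5q + 9(1−q) = 9q + 3(1−q), giving q = 3/5.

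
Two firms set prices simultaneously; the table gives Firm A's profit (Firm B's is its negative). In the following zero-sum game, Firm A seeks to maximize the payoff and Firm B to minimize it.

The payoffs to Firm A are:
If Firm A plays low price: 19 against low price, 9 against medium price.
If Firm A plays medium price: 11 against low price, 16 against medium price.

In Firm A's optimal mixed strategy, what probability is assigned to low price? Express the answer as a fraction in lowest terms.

Row minima are 9 and 11, so Firm A's maximin is 11; column maxima are 19 and 16, so Firm B's minimax is 16. These differ, so the equilibrium is in mixed strategies.
Let Firm A play low price with probability p. Firm B is indifferent when 19p + 11(1−p) = 9p + 16(1−p), giving p = 1/3.

1/3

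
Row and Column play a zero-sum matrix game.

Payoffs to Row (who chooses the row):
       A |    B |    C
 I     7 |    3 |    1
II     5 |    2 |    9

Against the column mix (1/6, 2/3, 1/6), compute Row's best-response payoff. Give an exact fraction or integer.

11/3

I: (7)·(1/6) + (3)·(2/3) + (1)·(1/6) = 10/3.
II: (5)·(1/6) + (2)·(2/3) + (9)·(1/6) = 11/3.
The best pure response is II with expected payoff 11/3.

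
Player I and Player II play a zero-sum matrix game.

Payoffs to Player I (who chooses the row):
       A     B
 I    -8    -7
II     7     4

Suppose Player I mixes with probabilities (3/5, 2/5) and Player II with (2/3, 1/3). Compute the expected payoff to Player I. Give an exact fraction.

-11/5

Against (2/3, 1/3), each row's expected payoff is I: -23/3; II: 6.
Taking the (3/5, 2/5)-weighted average: (3/5)·(-23/3) + (2/5)·(6) = -11/5.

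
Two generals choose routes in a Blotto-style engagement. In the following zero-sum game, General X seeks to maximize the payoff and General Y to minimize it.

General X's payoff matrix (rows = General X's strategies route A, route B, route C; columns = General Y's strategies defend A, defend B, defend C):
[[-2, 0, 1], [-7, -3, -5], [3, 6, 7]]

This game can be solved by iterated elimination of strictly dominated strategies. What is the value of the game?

3

Column defend B is strictly dominated by defend A for General Y (-2<0, -7<-3, 3<6); eliminate defend B.
Row route A is strictly dominated by row route C (3>-2, 7>1); eliminate route A.
Column defend C is strictly dominated by defend A for General Y (-7<-5, 3<7); eliminate defend C.
Row route B is strictly dominated by row route C (3>-7); eliminate route B.
Only (route C, defend A) remains, with payoff 3.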